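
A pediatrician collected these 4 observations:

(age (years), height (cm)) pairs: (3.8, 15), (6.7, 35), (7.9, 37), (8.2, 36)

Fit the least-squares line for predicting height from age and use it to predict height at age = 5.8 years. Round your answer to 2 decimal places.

26.46

n = 4, Σx = 26.6, Σy = 123, Σxy = 879, Σx² = 188.98
Sxx = Σx² − (Σx)²/n = 188.98 − 176.89 = 12.09
Sxy = Σxy − (Σx)(Σy)/n = 879 − 817.95 = 61.05
b = Sxy/Sxx = 61.05/12.09 = 5.049628
a = ȳ − b·x̄ = 30.75 − 5.049628·6.65 = -2.830025
ŷ(5.8) = a + b·5.8 = -2.830025 + 5.049628·5.8 = 26.457816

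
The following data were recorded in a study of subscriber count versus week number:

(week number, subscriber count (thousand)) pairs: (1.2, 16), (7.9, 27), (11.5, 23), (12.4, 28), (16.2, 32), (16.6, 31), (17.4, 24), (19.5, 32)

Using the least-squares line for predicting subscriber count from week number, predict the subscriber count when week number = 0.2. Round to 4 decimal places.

17.3937

n = 8, Σx = 102.7, Σy = 213, Σxy = 2918.8, Σx² = 1570.87
Sxx = Σx² − (Σx)²/n = 1570.87 − 1318.41125 = 252.45875
Sxy = Σxy − (Σx)(Σy)/n = 2918.8 − 2734.3875 = 184.4125
b = Sxy/Sxx = 184.4125/252.45875 = 0.730466
a = ȳ − b·x̄ = 26.625 − 0.730466·12.8375 = 17.247644
ŷ(0.2) = a + b·0.2 = 17.247644 + 0.730466·0.2 = 17.393738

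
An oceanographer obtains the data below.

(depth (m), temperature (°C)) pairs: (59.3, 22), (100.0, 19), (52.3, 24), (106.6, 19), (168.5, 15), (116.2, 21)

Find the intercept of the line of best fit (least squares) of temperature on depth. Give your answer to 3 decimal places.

26.810

n = 6, Σx = 602.9, Σy = 120, Σxy = 11452.9, Σx² = 69510.03
Sxx = Σx² − (Σx)²/n = 69510.03 − 60581.401667 = 8928.628333
Sxy = Σxy − (Σx)(Σy)/n = 11452.9 − 12058 = -605.1
b = Sxy/Sxx = -605.1/8928.628333 = -0.067771
a = ȳ − b·x̄ = 20 − (-0.067771)·100.483333 = 26.809833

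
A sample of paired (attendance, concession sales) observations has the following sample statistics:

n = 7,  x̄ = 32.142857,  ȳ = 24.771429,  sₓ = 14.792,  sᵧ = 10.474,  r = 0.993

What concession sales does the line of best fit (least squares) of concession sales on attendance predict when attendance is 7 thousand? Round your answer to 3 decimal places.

7.093

b = r · sᵧ/sₓ = 0.993 · 10.474/14.792 = 0.703129
a = ȳ − b·x̄ = 24.771429 − 0.703129·32.142857 = 2.170859
ŷ(7) = a + b·7 = 2.170859 + 0.703129·7 = 7.092761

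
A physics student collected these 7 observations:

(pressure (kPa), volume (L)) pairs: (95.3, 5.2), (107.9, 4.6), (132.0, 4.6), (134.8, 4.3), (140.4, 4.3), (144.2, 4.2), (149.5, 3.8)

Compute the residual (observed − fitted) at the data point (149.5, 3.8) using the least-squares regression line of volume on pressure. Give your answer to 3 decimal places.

-0.225

n = 7, Σx = 904.1, Σy = 31, Σxy = 3956.2, Σx² = 119175.59
Sxx = Σx² − (Σx)²/n = 119175.59 − 116770.972857 = 2404.617143
Sxy = Σxy − (Σx)(Σy)/n = 3956.2 − 4003.871429 = -47.671429
b = Sxy/Sxx = -47.671429/2404.617143 = -0.019825
a = ȳ − b·x̄ = 4.428571 − (-0.019825)·129.157143 = 6.989106
ŷ(149.5) = 6.989106 + (-0.019825)·149.5 = 4.025275
residual = y − ŷ = 3.8 − 4.025275 = -0.225275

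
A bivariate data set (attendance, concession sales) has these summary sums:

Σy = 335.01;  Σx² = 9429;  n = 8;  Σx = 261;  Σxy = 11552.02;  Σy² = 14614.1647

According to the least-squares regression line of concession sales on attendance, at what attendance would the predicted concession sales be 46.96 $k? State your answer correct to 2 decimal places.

40.09

Sxx = Σx² − (Σx)²/n = 9429 − 8515.125 = 913.875
Sxy = Σxy − (Σx)(Σy)/n = 11552.02 − 10929.70125 = 622.31875
b = Sxy/Sxx = 622.31875/913.875 = 0.680967
a = ȳ − b·x̄ = 41.87625 − 0.680967·32.625 = 19.659700
Set a + b·x = 46.96: x = (46.96 − 19.659700) / 0.680967 = 40.090486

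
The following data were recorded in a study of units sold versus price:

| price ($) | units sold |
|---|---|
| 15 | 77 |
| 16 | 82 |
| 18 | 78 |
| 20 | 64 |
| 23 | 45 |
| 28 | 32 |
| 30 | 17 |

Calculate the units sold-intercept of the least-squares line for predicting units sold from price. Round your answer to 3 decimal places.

148.184

n = 7, Σx = 150, Σy = 395, Σxy = 7592, Σx² = 3418
Sxx = Σx² − (Σx)²/n = 3418 − 3214.285714 = 203.714286
Sxy = Σxy − (Σx)(Σy)/n = 7592 − 8464.285714 = -872.285714
b = Sxy/Sxx = -872.285714/203.714286 = -4.281907
a = ȳ − b·x̄ = 56.428571 − (-4.281907)·21.428571 = 148.183731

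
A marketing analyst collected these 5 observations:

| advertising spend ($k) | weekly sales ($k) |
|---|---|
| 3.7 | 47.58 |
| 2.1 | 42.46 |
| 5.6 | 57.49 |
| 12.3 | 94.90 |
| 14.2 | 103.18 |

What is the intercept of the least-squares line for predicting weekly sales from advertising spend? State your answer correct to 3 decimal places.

29.621

n = 5, Σx = 37.9, Σy = 345.61, Σxy = 3219.582, Σx² = 402.39
Sxx = Σx² − (Σx)²/n = 402.39 − 287.282 = 115.108
Sxy = Σxy − (Σx)(Σy)/n = 3219.582 − 2619.7238 = 599.8582
b = Sxy/Sxx = 599.8582/115.108 = 5.211264
a = ȳ − b·x̄ = 69.122 − 5.211264·7.58 = 29.620617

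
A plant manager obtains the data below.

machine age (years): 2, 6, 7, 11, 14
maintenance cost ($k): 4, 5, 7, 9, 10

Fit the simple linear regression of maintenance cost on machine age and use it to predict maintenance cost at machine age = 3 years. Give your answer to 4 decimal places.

4.3256

n = 5, Σx = 40, Σy = 35, Σxy = 326, Σx² = 406
Sxx = Σx² − (Σx)²/n = 406 − 320 = 86
Sxy = Σxy − (Σx)(Σy)/n = 326 − 280 = 46
b = Sxy/Sxx = 46/86 = 0.534884
a = ȳ − b·x̄ = 7 − 0.534884·8 = 2.720930
ŷ(3) = a + b·3 = 2.720930 + 0.534884·3 = 4.325581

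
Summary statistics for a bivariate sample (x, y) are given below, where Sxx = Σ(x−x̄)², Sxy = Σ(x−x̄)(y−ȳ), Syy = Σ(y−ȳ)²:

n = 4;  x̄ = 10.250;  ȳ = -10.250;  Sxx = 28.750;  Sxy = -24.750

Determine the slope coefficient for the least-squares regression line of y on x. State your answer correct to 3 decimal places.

b = Sxy/Sxx = -24.75/28.75 = -0.860870

-0.861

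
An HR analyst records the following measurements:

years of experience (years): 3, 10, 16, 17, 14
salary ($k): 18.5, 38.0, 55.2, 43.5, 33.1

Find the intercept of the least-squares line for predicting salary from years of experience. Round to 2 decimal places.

13.48

n = 5, Σx = 60, Σy = 188.3, Σxy = 2521.6, Σx² = 850
Sxx = Σx² − (Σx)²/n = 850 − 720 = 130
Sxy = Σxy − (Σx)(Σy)/n = 2521.6 − 2259.6 = 262
b = Sxy/Sxx = 262/130 = 2.015385
a = ȳ − b·x̄ = 37.66 − 2.015385·12 = 13.475385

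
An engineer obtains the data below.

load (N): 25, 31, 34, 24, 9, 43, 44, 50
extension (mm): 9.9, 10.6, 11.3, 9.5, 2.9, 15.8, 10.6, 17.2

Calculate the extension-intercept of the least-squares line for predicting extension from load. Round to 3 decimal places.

n = 8, Σx = 260, Σy = 87.8, Σxy = 3220.2, Σx² = 9684
Sxx = Σx² − (Σx)²/n = 9684 − 8450 = 1234
Sxy = Σxy − (Σx)(Σy)/n = 3220.2 − 2853.5 = 366.7
b = Sxy/Sxx = 366.7/1234 = 0.297164
a = ȳ − b·x̄ = 10.975 − 0.297164·32.5 = 1.317180

1.317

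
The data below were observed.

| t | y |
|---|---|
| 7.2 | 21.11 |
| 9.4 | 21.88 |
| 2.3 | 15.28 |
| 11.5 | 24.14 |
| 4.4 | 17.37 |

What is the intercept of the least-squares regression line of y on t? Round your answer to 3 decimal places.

13.315

n = 5, Σx = 34.8, Σy = 99.78, Σxy = 746.846, Σx² = 297.1
Sxx = Σx² − (Σx)²/n = 297.1 − 242.208 = 54.892
Sxy = Σxy − (Σx)(Σy)/n = 746.846 − 694.4688 = 52.3772
b = Sxy/Sxx = 52.3772/54.892 = 0.954186
a = ȳ − b·x̄ = 19.956 − 0.954186·6.96 = 13.314863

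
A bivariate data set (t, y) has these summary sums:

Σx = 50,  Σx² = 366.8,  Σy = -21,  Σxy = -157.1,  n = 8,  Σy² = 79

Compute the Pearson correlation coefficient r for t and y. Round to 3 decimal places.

Sxx = Σx² − (Σx)²/n = 366.8 − 312.5 = 54.3
Sxy = Σxy − (Σx)(Σy)/n = -157.1 − (-131.25) = -25.85
Syy = Σy² − (Σy)²/n = 79 − 55.125 = 23.875
r = Sxy/√(Sxx·Syy) = -25.85/√(1296.4125) = -25.85/36.005729 = -0.717941

-0.718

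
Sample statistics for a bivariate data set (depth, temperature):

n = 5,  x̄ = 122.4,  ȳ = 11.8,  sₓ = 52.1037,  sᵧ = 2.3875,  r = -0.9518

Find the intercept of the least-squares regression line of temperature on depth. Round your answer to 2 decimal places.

17.14

b = r · sᵧ/sₓ = -0.9518 · 2.3875/52.1037 = -0.043613
a = ȳ − b·x̄ = 11.8 − (-0.043613)·122.4 = 17.138287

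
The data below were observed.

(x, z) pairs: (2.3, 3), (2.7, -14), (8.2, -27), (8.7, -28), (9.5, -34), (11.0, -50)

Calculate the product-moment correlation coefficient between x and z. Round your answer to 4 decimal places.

n = 6, Σx = 42.4, Σy = -150, Σxy = -1368.9, Σx² = 366.76, Σy² = 5374
Sxx = Σx² − (Σx)²/n = 366.76 − 299.626667 = 67.133333
Sxy = Σxy − (Σx)(Σy)/n = -1368.9 − (-1060) = -308.9
Syy = Σy² − (Σy)²/n = 5374 − 3750 = 1624
r = Sxy/√(Sxx·Syy) = -308.9/√(109024.533333) = -308.9/330.188633 = -0.935526

-0.9355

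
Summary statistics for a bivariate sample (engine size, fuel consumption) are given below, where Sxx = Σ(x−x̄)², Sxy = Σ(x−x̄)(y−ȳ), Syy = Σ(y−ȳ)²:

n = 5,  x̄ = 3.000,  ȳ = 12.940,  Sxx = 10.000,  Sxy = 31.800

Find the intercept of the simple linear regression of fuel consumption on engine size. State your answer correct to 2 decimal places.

3.40

b = Sxy/Sxx = 31.8/10 = 3.18
a = ȳ − b·x̄ = 12.94 − 3.18·3 = 3.4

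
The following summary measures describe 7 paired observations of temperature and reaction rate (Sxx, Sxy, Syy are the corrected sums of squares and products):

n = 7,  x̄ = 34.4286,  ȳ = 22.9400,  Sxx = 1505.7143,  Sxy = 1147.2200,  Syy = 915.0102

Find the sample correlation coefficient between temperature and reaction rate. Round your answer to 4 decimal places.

r = Sxy/√(Sxx·Syy) = 1147.22/√(1377743.942786) = 1147.22/1173.773378 = 0.977378

0.9774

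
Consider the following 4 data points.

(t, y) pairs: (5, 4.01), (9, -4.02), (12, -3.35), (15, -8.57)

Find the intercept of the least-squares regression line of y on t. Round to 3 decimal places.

8.737

n = 4, Σx = 41, Σy = -11.93, Σxy = -184.88, Σx² = 475
Sxx = Σx² − (Σx)²/n = 475 − 420.25 = 54.75
Sxy = Σxy − (Σx)(Σy)/n = -184.88 − (-122.2825) = -62.5975
b = Sxy/Sxx = -62.5975/54.75 = -1.143333
a = ȳ − b·x̄ = -2.9825 − (-1.143333)·10.25 = 8.736667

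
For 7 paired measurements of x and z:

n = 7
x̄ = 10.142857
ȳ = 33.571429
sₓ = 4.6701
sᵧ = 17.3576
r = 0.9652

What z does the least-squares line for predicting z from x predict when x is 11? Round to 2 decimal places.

36.65

b = r · sᵧ/sₓ = 0.9652 · 17.3576/4.6701 = 3.587408
a = ȳ − b·x̄ = 33.571429 − 3.587408·10.142857 = -2.815140
ŷ(11) = a + b·11 = -2.815140 + 3.587408·11 = 36.646351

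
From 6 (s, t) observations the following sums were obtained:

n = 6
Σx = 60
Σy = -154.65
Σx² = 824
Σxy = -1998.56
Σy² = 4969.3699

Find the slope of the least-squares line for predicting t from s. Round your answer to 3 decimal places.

-2.018

Sxx = Σx² − (Σx)²/n = 824 − 600 = 224
Sxy = Σxy − (Σx)(Σy)/n = -1998.56 − (-1546.5) = -452.06
b = Sxy/Sxx = -452.06/224 = -2.018125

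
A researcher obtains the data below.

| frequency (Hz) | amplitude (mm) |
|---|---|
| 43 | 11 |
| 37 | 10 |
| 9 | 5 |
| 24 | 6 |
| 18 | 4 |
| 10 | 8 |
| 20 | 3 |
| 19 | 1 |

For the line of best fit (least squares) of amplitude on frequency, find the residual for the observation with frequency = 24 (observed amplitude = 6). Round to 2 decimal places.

-0.27

n = 8, Σx = 180, Σy = 48, Σxy = 1263, Σx² = 5060
Sxx = Σx² − (Σx)²/n = 5060 − 4050 = 1010
Sxy = Σxy − (Σx)(Σy)/n = 1263 − 1080 = 183
b = Sxy/Sxx = 183/1010 = 0.181188
a = ȳ − b·x̄ = 6 − 0.181188·22.5 = 1.923267
ŷ(24) = 1.923267 + 0.181188·24 = 6.271782
residual = y − ŷ = 6 − 6.271782 = -0.271782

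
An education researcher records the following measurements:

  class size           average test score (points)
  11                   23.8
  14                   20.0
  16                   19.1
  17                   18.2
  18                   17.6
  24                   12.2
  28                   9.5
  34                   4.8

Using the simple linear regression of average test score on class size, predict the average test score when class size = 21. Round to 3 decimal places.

15.046

n = 8, Σx = 162, Σy = 125.2, Σxy = 2195.6, Σx² = 3702
Sxx = Σx² − (Σx)²/n = 3702 − 3280.5 = 421.5
Sxy = Σxy − (Σx)(Σy)/n = 2195.6 − 2535.3 = -339.7
b = Sxy/Sxx = -339.7/421.5 = -0.805931
a = ȳ − b·x̄ = 15.65 − (-0.805931)·20.25 = 31.970107
ŷ(21) = a + b·21 = 31.970107 + (-0.805931)·21 = 15.045552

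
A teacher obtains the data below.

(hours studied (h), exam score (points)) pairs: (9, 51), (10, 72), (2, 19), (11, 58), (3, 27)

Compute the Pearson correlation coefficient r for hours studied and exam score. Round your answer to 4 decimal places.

n = 5, Σx = 35, Σy = 227, Σxy = 1936, Σx² = 315, Σy² = 12239
Sxx = Σx² − (Σx)²/n = 315 − 245 = 70
Sxy = Σxy − (Σx)(Σy)/n = 1936 − 1589 = 347
Syy = Σy² − (Σy)²/n = 12239 − 10305.8 = 1933.2
r = Sxy/√(Sxx·Syy) = 347/√(135324) = 347/367.864105 = 0.943283

0.9433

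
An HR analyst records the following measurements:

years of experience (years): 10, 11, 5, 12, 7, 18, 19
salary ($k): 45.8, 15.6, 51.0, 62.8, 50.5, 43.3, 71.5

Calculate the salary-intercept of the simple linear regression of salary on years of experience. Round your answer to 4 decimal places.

n = 7, Σx = 82, Σy = 340.5, Σxy = 4129.6, Σx² = 1124
Sxx = Σx² − (Σx)²/n = 1124 − 960.571429 = 163.428571
Sxy = Σxy − (Σx)(Σy)/n = 4129.6 − 3988.714286 = 140.885714
b = Sxy/Sxx = 140.885714/163.428571 = 0.862063
a = ȳ − b·x̄ = 48.642857 − 0.862063·11.714286 = 38.544406

38.5444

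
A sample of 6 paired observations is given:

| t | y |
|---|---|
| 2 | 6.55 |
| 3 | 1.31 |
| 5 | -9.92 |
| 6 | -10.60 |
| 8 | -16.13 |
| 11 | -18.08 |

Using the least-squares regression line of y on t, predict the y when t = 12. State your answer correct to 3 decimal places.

n = 6, Σx = 35, Σy = -46.87, Σxy = -424.09, Σx² = 259
Sxx = Σx² − (Σx)²/n = 259 − 204.166667 = 54.833333
Sxy = Σxy − (Σx)(Σy)/n = -424.09 − (-273.408333) = -150.681667
b = Sxy/Sxx = -150.681667/54.833333 = -2.747994
a = ȳ − b·x̄ = -7.811667 − (-2.747994)·5.833333 = 8.218298
ŷ(12) = a + b·12 = 8.218298 + (-2.747994)·12 = -24.757629

-24.758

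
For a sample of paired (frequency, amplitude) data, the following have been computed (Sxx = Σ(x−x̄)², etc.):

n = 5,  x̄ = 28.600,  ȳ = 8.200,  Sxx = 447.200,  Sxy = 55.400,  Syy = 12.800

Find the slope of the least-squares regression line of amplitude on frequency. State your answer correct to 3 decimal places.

0.124

b = Sxy/Sxx = 55.4/447.2 = 0.123882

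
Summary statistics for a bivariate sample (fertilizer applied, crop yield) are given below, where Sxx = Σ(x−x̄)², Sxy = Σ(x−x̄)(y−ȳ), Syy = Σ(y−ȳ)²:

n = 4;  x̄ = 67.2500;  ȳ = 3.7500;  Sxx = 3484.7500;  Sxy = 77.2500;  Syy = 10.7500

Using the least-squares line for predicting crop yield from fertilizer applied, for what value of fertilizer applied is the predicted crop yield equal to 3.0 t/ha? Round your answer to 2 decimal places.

b = Sxy/Sxx = 77.25/3484.75 = 0.022168
a = ȳ − b·x̄ = 3.75 − 0.022168·67.25 = 2.259201
Set a + b·x = 3.0: x = (3.0 − 2.259201) / 0.022168 = 33.417476

33.42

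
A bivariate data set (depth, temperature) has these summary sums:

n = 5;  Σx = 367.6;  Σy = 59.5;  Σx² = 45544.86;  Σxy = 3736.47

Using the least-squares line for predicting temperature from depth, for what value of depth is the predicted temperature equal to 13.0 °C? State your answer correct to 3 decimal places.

Sxx = Σx² − (Σx)²/n = 45544.86 − 27025.952 = 18518.908
Sxy = Σxy − (Σx)(Σy)/n = 3736.47 − 4374.44 = -637.97
b = Sxy/Sxx = -637.97/18518.908 = -0.034450
a = ȳ − b·x̄ = 11.9 − (-0.034450)·73.52 = 14.432739
Set a + b·x = 13.0: x = (13.0 − 14.432739) / (-0.034450) = 41.589347

41.589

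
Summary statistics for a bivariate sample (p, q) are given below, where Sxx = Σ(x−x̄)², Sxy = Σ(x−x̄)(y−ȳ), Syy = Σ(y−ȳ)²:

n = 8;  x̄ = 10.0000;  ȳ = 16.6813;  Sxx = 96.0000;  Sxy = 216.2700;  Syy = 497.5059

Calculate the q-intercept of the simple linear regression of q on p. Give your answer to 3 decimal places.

-5.847

b = Sxy/Sxx = 216.27/96 = 2.252813
a = ȳ − b·x̄ = 16.6813 − 2.252813·10 = -5.846825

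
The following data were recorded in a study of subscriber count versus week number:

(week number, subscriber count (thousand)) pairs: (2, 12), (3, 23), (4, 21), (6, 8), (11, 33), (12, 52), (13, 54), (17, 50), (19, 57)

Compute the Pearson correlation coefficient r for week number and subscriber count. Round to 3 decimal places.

0.891

n = 9, Σx = 87, Σy = 310, Σxy = 3847, Σx² = 1149, Σy² = 13636
Sxx = Σx² − (Σx)²/n = 1149 − 841 = 308
Sxy = Σxy − (Σx)(Σy)/n = 3847 − 2996.666667 = 850.333333
Syy = Σy² − (Σy)²/n = 13636 − 10677.777778 = 2958.222222
r = Sxy/√(Sxx·Syy) = 850.333333/√(911132.444444) = 850.333333/954.532579 = 0.890837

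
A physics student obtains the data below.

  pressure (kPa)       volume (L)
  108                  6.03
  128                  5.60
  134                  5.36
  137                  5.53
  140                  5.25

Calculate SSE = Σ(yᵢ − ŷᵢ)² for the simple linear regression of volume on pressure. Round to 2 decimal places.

0.03

n = 5, Σx = 647, Σy = 27.77, Σxy = 3578.89, Σx² = 84373, Σy² = 154.5939
Sxx = Σx² − (Σx)²/n = 84373 − 83721.8 = 651.2
Sxy = Σxy − (Σx)(Σy)/n = 3578.89 − 3593.438 = -14.548
Syy = Σy² − (Σy)²/n = 154.5939 − 154.23458 = 0.35932
b = Sxy/Sxx = -14.548/651.2 = -0.022340
SSE = Syy − b·Sxy = 0.35932 − (-0.022340)·(-14.548) = 0.034313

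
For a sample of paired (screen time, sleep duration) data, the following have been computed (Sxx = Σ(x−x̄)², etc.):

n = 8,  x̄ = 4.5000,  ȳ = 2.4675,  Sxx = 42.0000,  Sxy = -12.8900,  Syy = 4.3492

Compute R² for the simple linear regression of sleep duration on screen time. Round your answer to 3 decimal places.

R² = Sxy²/(Sxx·Syy) = (-12.89)²/(42·4.3492) = 0.909593

0.910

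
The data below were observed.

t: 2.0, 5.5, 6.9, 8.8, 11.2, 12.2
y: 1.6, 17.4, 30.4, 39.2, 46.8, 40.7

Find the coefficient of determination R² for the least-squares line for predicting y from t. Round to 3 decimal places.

n = 6, Σx = 46.6, Σy = 176.1, Σxy = 1674.32, Σx² = 433.58, Σy² = 6612.85
Sxx = Σx² − (Σx)²/n = 433.58 − 361.926667 = 71.653333
Sxy = Σxy − (Σx)(Σy)/n = 1674.32 − 1367.71 = 306.61
Syy = Σy² − (Σy)²/n = 6612.85 − 5168.535 = 1444.315
R² = Sxy²/(Sxx·Syy) = (306.61)²/(71.653333·1444.315) = 0.908394

0.908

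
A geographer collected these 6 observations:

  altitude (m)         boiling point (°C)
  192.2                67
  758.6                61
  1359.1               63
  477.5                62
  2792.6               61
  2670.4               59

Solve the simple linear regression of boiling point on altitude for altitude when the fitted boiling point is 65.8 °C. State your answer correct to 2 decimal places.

n = 6, Σx = 8250.4, Σy = 373, Σxy = 502282.5, Σx² = 17617224.78
Sxx = Σx² − (Σx)²/n = 17617224.78 − 11344850.026667 = 6272374.753333
Sxy = Σxy − (Σx)(Σy)/n = 502282.5 − 512899.866667 = -10617.366667
b = Sxy/Sxx = -10617.366667/6272374.753333 = -0.001693
a = ȳ − b·x̄ = 62.166667 − (-0.001693)·1375.066667 = 64.494268
Set a + b·x = 65.8: x = (65.8 − 64.494268) / (-0.001693) = -771.381599

-771.38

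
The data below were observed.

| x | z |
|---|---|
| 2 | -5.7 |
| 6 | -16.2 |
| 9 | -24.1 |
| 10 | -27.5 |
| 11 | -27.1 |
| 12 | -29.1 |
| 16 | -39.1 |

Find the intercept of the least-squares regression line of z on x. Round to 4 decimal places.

n = 7, Σx = 66, Σy = -168.8, Σxy = -1873.4, Σx² = 742
Sxx = Σx² − (Σx)²/n = 742 − 622.285714 = 119.714286
Sxy = Σxy − (Σx)(Σy)/n = -1873.4 − (-1591.542857) = -281.857143
b = Sxy/Sxx = -281.857143/119.714286 = -2.354415
a = ȳ − b·x̄ = -24.114286 − (-2.354415)·9.428571 = -1.915513

-1.9155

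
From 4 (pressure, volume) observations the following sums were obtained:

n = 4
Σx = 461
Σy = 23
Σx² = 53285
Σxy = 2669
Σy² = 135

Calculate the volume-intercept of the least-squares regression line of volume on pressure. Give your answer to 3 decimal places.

-7.842

Sxx = Σx² − (Σx)²/n = 53285 − 53130.25 = 154.75
Sxy = Σxy − (Σx)(Σy)/n = 2669 − 2650.75 = 18.25
b = Sxy/Sxx = 18.25/154.75 = 0.117932
a = ȳ − b·x̄ = 5.75 − 0.117932·115.25 = -7.841680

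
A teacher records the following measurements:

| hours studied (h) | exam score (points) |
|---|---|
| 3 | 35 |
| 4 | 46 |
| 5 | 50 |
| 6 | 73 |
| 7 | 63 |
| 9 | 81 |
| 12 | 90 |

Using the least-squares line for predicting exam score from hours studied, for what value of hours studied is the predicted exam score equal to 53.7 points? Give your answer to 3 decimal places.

5.103

n = 7, Σx = 46, Σy = 438, Σxy = 3227, Σx² = 360
Sxx = Σx² − (Σx)²/n = 360 − 302.285714 = 57.714286
Sxy = Σxy − (Σx)(Σy)/n = 3227 − 2878.285714 = 348.714286
b = Sxy/Sxx = 348.714286/57.714286 = 6.042079
a = ȳ − b·x̄ = 62.571429 − 6.042079·6.571429 = 22.866337
Set a + b·x = 53.7: x = (53.7 − 22.866337) / 6.042079 = 5.103154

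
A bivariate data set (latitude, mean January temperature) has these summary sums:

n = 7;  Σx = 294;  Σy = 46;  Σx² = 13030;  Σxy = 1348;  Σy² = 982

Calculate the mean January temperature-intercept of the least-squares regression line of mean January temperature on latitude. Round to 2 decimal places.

42.54

Sxx = Σx² − (Σx)²/n = 13030 − 12348 = 682
Sxy = Σxy − (Σx)(Σy)/n = 1348 − 1932 = -584
b = Sxy/Sxx = -584/682 = -0.856305
a = ȳ − b·x̄ = 6.571429 − (-0.856305)·42 = 42.536238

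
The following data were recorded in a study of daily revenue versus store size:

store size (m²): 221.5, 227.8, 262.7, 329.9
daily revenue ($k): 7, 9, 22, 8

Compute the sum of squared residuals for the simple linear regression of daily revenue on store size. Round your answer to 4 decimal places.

n = 4, Σx = 1041.9, Σy = 46, Σxy = 12019.3, Σx² = 278800.39, Σy² = 678
Sxx = Σx² − (Σx)²/n = 278800.39 − 271388.9025 = 7411.4875
Sxy = Σxy − (Σx)(Σy)/n = 12019.3 − 11981.85 = 37.45
Syy = Σy² − (Σy)²/n = 678 − 529 = 149
b = Sxy/Sxx = 37.45/7411.4875 = 0.005053
SSE = Syy − b·Sxy = 149 − 0.005053·37.45 = 148.810766

148.8108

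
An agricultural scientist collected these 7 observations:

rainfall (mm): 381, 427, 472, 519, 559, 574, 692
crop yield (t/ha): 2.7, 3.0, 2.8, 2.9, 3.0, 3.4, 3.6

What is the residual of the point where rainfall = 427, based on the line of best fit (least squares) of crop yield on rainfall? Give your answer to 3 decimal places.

0.193

n = 7, Σx = 3624, Σy = 21.4, Σxy = 11256.2, Σx² = 1940456
Sxx = Σx² − (Σx)²/n = 1940456 − 1876196.571429 = 64259.428571
Sxy = Σxy − (Σx)(Σy)/n = 11256.2 − 11079.085714 = 177.114286
b = Sxy/Sxx = 177.114286/64259.428571 = 0.002756
a = ȳ − b·x̄ = 3.057143 − 0.002756·517.714286 = 1.630199
ŷ(427) = 1.630199 + 0.002756·427 = 2.807113
residual = y − ŷ = 3.0 − 2.807113 = 0.192887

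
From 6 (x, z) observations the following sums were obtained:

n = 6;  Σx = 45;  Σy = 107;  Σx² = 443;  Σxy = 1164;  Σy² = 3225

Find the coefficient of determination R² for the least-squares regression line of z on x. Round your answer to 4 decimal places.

Sxx = Σx² − (Σx)²/n = 443 − 337.5 = 105.5
Sxy = Σxy − (Σx)(Σy)/n = 1164 − 802.5 = 361.5
Syy = Σy² − (Σy)²/n = 3225 − 1908.166667 = 1316.833333
R² = Sxy²/(Sxx·Syy) = (361.5)²/(105.5·1316.833333) = 0.940661

0.9407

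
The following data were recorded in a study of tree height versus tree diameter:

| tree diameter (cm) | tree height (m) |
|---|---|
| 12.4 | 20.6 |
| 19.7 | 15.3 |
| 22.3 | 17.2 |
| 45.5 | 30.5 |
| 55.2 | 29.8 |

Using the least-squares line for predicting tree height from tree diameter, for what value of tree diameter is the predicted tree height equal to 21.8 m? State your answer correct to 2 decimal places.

28.42

n = 5, Σx = 155.1, Σy = 113.4, Σxy = 3973.12, Σx² = 6156.43
Sxx = Σx² − (Σx)²/n = 6156.43 − 4811.202 = 1345.228
Sxy = Σxy − (Σx)(Σy)/n = 3973.12 − 3517.668 = 455.452
b = Sxy/Sxx = 455.452/1345.228 = 0.338569
a = ȳ − b·x̄ = 22.68 − 0.338569·31.02 = 12.177601
Set a + b·x = 21.8: x = (21.8 − 12.177601) / 0.338569 = 28.420822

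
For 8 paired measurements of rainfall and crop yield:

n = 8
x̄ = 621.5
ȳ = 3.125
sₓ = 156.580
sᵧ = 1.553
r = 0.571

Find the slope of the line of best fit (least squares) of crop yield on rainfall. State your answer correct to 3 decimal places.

b = r · sᵧ/sₓ = 0.571 · 1.553/156.58 = 0.005663

0.006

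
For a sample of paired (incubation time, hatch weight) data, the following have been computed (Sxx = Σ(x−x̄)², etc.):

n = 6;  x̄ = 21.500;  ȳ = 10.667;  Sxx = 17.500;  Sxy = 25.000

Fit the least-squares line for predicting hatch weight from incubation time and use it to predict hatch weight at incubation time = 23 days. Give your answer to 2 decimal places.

12.81

b = Sxy/Sxx = 25/17.5 = 1.428571
a = ȳ − b·x̄ = 10.667 − 1.428571·21.5 = -20.047286
ŷ(23) = a + b·23 = -20.047286 + 1.428571·23 = 12.809857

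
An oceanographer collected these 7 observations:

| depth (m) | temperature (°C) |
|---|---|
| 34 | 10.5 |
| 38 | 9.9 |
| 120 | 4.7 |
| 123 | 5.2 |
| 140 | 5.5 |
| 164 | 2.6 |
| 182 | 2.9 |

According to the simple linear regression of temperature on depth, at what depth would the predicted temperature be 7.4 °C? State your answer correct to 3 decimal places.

86.128

n = 7, Σx = 801, Σy = 41.3, Σxy = 3661, Σx² = 111749
Sxx = Σx² − (Σx)²/n = 111749 − 91657.285714 = 20091.714286
Sxy = Σxy − (Σx)(Σy)/n = 3661 − 4725.9 = -1064.9
b = Sxy/Sxx = -1064.9/20091.714286 = -0.053002
a = ȳ − b·x̄ = 5.9 − (-0.053002)·114.428571 = 11.964937
Set a + b·x = 7.4: x = (7.4 − 11.964937) / (-0.053002) = 86.127725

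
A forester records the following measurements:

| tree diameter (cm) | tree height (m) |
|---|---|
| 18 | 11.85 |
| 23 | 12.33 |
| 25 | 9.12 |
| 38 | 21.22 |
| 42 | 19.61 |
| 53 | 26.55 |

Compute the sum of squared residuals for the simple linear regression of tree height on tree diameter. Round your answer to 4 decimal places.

26.1895

n = 6, Σx = 199, Σy = 100.68, Σxy = 3762.02, Σx² = 7495, Σy² = 1915.3688
Sxx = Σx² − (Σx)²/n = 7495 − 6600.166667 = 894.833333
Sxy = Σxy − (Σx)(Σy)/n = 3762.02 − 3339.22 = 422.8
Syy = Σy² − (Σy)²/n = 1915.3688 − 1689.4104 = 225.9584
b = Sxy/Sxx = 422.8/894.833333 = 0.472490
SSE = Syy − b·Sxy = 225.9584 − 0.472490·422.8 = 26.189534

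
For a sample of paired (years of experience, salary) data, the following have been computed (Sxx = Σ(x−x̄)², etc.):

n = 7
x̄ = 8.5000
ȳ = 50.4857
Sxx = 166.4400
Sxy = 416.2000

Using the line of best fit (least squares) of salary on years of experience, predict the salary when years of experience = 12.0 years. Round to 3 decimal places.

59.238

b = Sxy/Sxx = 416.2/166.44 = 2.500601
a = ȳ − b·x̄ = 50.4857 − 2.500601·8.5 = 29.230593
ŷ(12.0) = a + b·12.0 = 29.230593 + 2.500601·12 = 59.237803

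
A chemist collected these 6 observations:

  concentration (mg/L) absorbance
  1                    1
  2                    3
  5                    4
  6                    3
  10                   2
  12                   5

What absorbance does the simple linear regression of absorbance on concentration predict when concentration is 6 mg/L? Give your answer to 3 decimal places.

3.000

n = 6, Σx = 36, Σy = 18, Σxy = 125, Σx² = 310
Sxx = Σx² − (Σx)²/n = 310 − 216 = 94
Sxy = Σxy − (Σx)(Σy)/n = 125 − 108 = 17
b = Sxy/Sxx = 17/94 = 0.180851
a = ȳ − b·x̄ = 3 − 0.180851·6 = 1.914894
ŷ(6) = a + b·6 = 1.914894 + 0.180851·6 = 3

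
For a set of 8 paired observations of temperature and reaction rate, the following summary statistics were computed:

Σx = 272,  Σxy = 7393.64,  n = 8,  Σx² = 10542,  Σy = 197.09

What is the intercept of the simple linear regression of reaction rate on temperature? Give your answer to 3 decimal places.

6.439

Sxx = Σx² − (Σx)²/n = 10542 − 9248 = 1294
Sxy = Σxy − (Σx)(Σy)/n = 7393.64 − 6701.06 = 692.58
b = Sxy/Sxx = 692.58/1294 = 0.535224
a = ȳ − b·x̄ = 24.63625 − 0.535224·34 = 6.438630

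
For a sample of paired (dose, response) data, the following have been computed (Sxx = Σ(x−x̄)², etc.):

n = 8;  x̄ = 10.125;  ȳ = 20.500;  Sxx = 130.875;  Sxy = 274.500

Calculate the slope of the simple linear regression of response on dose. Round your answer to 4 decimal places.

b = Sxy/Sxx = 274.5/130.875 = 2.097421

2.0974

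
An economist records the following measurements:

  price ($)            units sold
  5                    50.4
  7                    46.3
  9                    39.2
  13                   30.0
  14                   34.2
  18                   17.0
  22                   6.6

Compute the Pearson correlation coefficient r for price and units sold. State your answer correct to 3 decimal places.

-0.985

n = 7, Σx = 88, Σy = 223.7, Σxy = 2248.9, Σx² = 1328, Σy² = 8622.69
Sxx = Σx² − (Σx)²/n = 1328 − 1106.285714 = 221.714286
Sxy = Σxy − (Σx)(Σy)/n = 2248.9 − 2812.228571 = -563.328571
Syy = Σy² − (Σy)²/n = 8622.69 − 7148.812857 = 1473.877143
r = Sxy/√(Sxx·Syy) = -563.328571/√(326779.617959) = -563.328571/571.646410 = -0.985449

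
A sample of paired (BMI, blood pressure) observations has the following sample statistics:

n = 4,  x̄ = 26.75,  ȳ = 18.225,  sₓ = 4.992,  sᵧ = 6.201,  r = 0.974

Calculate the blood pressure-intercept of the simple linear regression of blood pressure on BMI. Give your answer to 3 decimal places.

-14.140

b = r · sᵧ/sₓ = 0.974 · 6.201/4.992 = 1.209891
a = ȳ − b·x̄ = 18.225 − 1.209891·26.75 = -14.139574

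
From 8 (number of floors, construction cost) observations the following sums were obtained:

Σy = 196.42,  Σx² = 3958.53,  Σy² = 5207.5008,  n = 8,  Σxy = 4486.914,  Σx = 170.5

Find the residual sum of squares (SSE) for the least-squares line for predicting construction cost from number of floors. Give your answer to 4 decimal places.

Sxx = Σx² − (Σx)²/n = 3958.53 − 3633.78125 = 324.74875
Sxy = Σxy − (Σx)(Σy)/n = 4486.914 − 4186.20125 = 300.71275
Syy = Σy² − (Σy)²/n = 5207.5008 − 4822.60205 = 384.89875
b = Sxy/Sxx = 300.71275/324.74875 = 0.925986
SSE = Syy − b·Sxy = 384.89875 − 0.925986·300.71275 = 106.442996

106.4430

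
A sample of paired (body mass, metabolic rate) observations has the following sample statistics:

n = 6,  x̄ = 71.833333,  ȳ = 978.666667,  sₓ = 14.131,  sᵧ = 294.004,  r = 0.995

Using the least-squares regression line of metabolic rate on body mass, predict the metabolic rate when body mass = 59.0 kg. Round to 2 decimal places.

b = r · sᵧ/sₓ = 0.995 · 294.004/14.131 = 20.701577
a = ȳ − b·x̄ = 978.666667 − 20.701577·71.833333 = -508.396584
ŷ(59.0) = a + b·59.0 = -508.396584 + 20.701577·59 = 712.996440

713.00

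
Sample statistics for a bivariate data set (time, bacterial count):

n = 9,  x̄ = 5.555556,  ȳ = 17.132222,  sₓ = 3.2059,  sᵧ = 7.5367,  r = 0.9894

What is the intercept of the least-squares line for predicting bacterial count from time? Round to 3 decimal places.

4.210

b = r · sᵧ/sₓ = 0.9894 · 7.5367/3.2059 = 2.325965
a = ȳ − b·x̄ = 17.132222 − 2.325965·5.555556 = 4.210194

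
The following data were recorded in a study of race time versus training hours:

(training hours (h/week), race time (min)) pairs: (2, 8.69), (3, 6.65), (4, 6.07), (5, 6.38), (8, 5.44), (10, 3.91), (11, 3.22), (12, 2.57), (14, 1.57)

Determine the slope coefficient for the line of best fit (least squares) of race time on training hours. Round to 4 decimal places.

-0.5120

n = 9, Σx = 69, Σy = 44.5, Σxy = 264.37, Σx² = 679
Sxx = Σx² − (Σx)²/n = 679 − 529 = 150
Sxy = Σxy − (Σx)(Σy)/n = 264.37 − 341.166667 = -76.796667
b = Sxy/Sxx = -76.796667/150 = -0.511978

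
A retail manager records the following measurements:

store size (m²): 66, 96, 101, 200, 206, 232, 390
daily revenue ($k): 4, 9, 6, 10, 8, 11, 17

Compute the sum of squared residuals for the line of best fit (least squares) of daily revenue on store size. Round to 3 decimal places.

n = 7, Σx = 1291, Σy = 65, Σxy = 14564, Σx² = 312133, Σy² = 707
Sxx = Σx² − (Σx)²/n = 312133 − 238097.285714 = 74035.714286
Sxy = Σxy − (Σx)(Σy)/n = 14564 − 11987.857143 = 2576.142857
Syy = Σy² − (Σy)²/n = 707 − 603.571429 = 103.428571
b = Sxy/Sxx = 2576.142857/74035.714286 = 0.034796
SSE = Syy − b·Sxy = 103.428571 − 0.034796·2576.142857 = 13.789239

13.789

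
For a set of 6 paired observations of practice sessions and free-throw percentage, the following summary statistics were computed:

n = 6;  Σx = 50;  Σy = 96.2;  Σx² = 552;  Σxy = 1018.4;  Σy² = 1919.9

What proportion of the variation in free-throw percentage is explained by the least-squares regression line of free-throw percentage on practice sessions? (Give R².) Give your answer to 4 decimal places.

Sxx = Σx² − (Σx)²/n = 552 − 416.666667 = 135.333333
Sxy = Σxy − (Σx)(Σy)/n = 1018.4 − 801.666667 = 216.733333
Syy = Σy² − (Σy)²/n = 1919.9 − 1542.406667 = 377.493333
R² = Sxy²/(Sxx·Syy) = (216.733333)²/(135.333333·377.493333) = 0.919470

0.9195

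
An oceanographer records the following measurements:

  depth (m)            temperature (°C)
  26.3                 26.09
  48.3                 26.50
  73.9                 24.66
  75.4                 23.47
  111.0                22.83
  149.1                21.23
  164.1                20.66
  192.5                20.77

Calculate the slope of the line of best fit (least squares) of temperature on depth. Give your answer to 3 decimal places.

n = 8, Σx = 840.6, Σy = 186.21, Σxy = 18646.183, Σx² = 112707.82
Sxx = Σx² − (Σx)²/n = 112707.82 − 88326.045 = 24381.775
Sxy = Σxy − (Σx)(Σy)/n = 18646.183 − 19566.01575 = -919.83275
b = Sxy/Sxx = -919.83275/24381.775 = -0.037726

-0.038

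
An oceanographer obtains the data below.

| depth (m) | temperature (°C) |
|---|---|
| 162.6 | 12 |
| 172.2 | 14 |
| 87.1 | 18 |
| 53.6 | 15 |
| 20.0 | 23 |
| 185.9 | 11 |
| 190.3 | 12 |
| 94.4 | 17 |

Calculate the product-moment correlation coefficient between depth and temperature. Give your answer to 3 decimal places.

n = 8, Σx = 966.1, Σy = 122, Σxy = 13127.1, Σx² = 146635.23, Σy² = 1972
Sxx = Σx² − (Σx)²/n = 146635.23 − 116668.65125 = 29966.57875
Sxy = Σxy − (Σx)(Σy)/n = 13127.1 − 14733.025 = -1605.925
Syy = Σy² − (Σy)²/n = 1972 − 1860.5 = 111.5
r = Sxy/√(Sxx·Syy) = -1605.925/√(3341273.530625) = -1605.925/1827.915078 = -0.878556

-0.879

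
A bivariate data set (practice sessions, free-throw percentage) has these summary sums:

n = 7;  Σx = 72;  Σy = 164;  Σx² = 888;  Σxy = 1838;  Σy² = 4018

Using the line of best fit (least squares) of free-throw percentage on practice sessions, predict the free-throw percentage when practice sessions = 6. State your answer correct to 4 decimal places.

19.0349

Sxx = Σx² − (Σx)²/n = 888 − 740.571429 = 147.428571
Sxy = Σxy − (Σx)(Σy)/n = 1838 − 1686.857143 = 151.142857
b = Sxy/Sxx = 151.142857/147.428571 = 1.025194
a = ȳ − b·x̄ = 23.428571 − 1.025194·10.285714 = 12.883721
ŷ(6) = a + b·6 = 12.883721 + 1.025194·6 = 19.034884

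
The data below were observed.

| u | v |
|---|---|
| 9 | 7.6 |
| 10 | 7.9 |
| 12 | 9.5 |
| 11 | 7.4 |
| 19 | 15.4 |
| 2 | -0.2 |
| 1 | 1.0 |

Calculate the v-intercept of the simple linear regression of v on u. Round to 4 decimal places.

-0.7814

n = 7, Σx = 64, Σy = 48.6, Σxy = 636, Σx² = 812
Sxx = Σx² − (Σx)²/n = 812 − 585.142857 = 226.857143
Sxy = Σxy − (Σx)(Σy)/n = 636 − 444.342857 = 191.657143
b = Sxy/Sxx = 191.657143/226.857143 = 0.844836
a = ȳ − b·x̄ = 6.942857 − 0.844836·9.142857 = -0.781360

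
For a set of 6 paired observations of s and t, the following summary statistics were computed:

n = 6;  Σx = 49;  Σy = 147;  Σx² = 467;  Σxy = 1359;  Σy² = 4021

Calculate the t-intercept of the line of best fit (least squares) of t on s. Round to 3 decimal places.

5.132

Sxx = Σx² − (Σx)²/n = 467 − 400.166667 = 66.833333
Sxy = Σxy − (Σx)(Σy)/n = 1359 − 1200.5 = 158.5
b = Sxy/Sxx = 158.5/66.833333 = 2.371571
a = ȳ − b·x̄ = 24.5 − 2.371571·8.166667 = 5.132170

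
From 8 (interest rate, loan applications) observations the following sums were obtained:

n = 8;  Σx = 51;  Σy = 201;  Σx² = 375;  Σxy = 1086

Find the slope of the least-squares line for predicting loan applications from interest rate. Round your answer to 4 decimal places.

-3.9173

Sxx = Σx² − (Σx)²/n = 375 − 325.125 = 49.875
Sxy = Σxy − (Σx)(Σy)/n = 1086 − 1281.375 = -195.375
b = Sxy/Sxx = -195.375/49.875 = -3.917293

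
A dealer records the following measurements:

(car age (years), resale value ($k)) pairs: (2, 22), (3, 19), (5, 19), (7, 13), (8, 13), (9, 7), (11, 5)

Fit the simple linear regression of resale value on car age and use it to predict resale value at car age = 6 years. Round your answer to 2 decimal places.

14.81

n = 7, Σx = 45, Σy = 98, Σxy = 509, Σx² = 353
Sxx = Σx² − (Σx)²/n = 353 − 289.285714 = 63.714286
Sxy = Σxy − (Σx)(Σy)/n = 509 − 630 = -121
b = Sxy/Sxx = -121/63.714286 = -1.899103
a = ȳ − b·x̄ = 14 − (-1.899103)·6.428571 = 26.208520
ŷ(6) = a + b·6 = 26.208520 + (-1.899103)·6 = 14.813901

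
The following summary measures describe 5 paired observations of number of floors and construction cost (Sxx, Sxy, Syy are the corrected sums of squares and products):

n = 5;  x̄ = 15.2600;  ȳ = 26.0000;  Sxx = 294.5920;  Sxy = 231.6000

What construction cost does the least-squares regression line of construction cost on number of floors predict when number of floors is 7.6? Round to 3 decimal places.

b = Sxy/Sxx = 231.6/294.592 = 0.786172
a = ȳ − b·x̄ = 26 − 0.786172·15.26 = 14.003014
ŷ(7.6) = a + b·7.6 = 14.003014 + 0.786172·7.6 = 19.977922

19.978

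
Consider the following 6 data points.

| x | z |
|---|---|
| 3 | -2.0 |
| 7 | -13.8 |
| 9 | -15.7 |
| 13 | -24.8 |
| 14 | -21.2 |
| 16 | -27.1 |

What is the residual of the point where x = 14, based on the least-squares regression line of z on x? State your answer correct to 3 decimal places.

n = 6, Σx = 62, Σy = -104.6, Σxy = -1296.7, Σx² = 760
Sxx = Σx² − (Σx)²/n = 760 − 640.666667 = 119.333333
Sxy = Σxy − (Σx)(Σy)/n = -1296.7 − (-1080.866667) = -215.833333
b = Sxy/Sxx = -215.833333/119.333333 = -1.808659
a = ȳ − b·x̄ = -17.433333 − (-1.808659)·10.333333 = 1.256145
ŷ(14) = 1.256145 + (-1.808659)·14 = -24.065084
residual = y − ŷ = -21.2 − (-24.065084) = 2.865084

2.865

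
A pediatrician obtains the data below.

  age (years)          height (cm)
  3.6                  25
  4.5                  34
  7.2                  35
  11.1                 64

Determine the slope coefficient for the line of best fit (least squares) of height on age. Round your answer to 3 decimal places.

n = 4, Σx = 26.4, Σy = 158, Σxy = 1205.4, Σx² = 208.26
Sxx = Σx² − (Σx)²/n = 208.26 − 174.24 = 34.02
Sxy = Σxy − (Σx)(Σy)/n = 1205.4 − 1042.8 = 162.6
b = Sxy/Sxx = 162.6/34.02 = 4.779541

4.780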